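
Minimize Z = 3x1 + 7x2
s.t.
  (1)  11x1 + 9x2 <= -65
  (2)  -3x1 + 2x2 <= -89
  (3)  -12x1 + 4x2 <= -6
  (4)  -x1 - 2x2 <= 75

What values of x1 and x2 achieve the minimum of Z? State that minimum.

x1 = 545/13, x2 = -760/13, minimum Z = -3685/13

Vertices and Z = 3x1 + 7x2:
  (671/49, -1174/49) → Z = -6205/49
  (545/13, -760/13) → Z = -3685/13
  (7/2, -157/4) → Z = -1057/4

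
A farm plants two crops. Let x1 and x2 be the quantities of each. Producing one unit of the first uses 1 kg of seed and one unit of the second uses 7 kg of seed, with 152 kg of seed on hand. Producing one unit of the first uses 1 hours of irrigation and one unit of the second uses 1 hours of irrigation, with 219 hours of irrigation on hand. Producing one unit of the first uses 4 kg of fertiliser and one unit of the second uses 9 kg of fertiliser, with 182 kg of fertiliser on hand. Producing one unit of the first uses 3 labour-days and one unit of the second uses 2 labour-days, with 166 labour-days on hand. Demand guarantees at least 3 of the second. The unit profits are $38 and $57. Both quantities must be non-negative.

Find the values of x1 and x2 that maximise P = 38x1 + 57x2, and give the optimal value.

x1 = 155/4, x2 = 3, maximum P = 3287/2

Vertices and P = 38x1 + 57x2:
  (0, 182/9) → P = 3458/3
  (0, 3) → P = 171
  (155/4, 3) → P = 3287/2

The optimum lies where 4x1 + 9x2 = 182 and x2 = 3.
Solving simultaneously gives x1 = 155/4, x2 = 3.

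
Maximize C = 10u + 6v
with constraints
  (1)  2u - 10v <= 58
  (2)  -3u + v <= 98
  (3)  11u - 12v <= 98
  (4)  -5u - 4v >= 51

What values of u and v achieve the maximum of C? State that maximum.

Feasible corners and C = 10u + 6v:
  (-519/14, -185/14) → C = -450
  (-139/29, -196/29) → C = -2566/29
  (-443/17, 337/17) → C = -2408/17

u = -139/29, v = -196/29, maximum C = -2566/29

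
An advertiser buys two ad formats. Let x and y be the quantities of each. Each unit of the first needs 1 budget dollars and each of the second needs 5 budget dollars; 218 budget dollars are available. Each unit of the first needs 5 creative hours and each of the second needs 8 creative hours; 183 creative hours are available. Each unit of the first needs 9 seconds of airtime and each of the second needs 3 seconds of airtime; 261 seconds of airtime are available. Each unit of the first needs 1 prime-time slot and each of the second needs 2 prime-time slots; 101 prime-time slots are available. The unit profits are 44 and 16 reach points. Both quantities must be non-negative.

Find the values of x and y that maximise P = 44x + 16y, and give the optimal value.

x = 27, y = 6, maximum P = 1284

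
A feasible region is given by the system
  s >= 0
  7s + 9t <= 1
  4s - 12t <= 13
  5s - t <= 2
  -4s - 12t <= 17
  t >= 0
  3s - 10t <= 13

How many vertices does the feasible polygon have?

3

Intersecting each pair of boundary lines and keeping only the points that satisfy every inequality leaves:
  (0, 1/9)
  (0, 0)
  (1/7, 0)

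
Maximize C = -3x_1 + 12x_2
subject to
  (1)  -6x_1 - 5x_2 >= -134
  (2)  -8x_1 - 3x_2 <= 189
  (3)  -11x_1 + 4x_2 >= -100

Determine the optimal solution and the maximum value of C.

Extreme points and C = -3x_1 + 12x_2:
  (-1347/22, 1103/11) → C = 30513/22
  (1036/79, 874/79) → C = 7380/79
  (-456/65, -2879/65) → C = -6636/13

The optimum lies where -6x_1 - 5x_2 = -134 and -8x_1 - 3x_2 = 189.
Solving simultaneously gives x_1 = -1347/22, x_2 = 1103/11.

x_1 = -1347/22, x_2 = 1103/11, maximum C = 30513/22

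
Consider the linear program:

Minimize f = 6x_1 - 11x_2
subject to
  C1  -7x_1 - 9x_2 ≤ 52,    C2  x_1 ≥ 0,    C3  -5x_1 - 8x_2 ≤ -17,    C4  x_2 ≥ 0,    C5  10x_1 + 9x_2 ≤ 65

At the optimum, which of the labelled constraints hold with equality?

Extreme points and f = 6x_1 - 11x_2:
  (0, 17/8) → f = -187/8
  (0, 65/9) → f = -715/9
  (17/5, 0) → f = 102/5
  (13/2, 0) → f = 39

The minimum is at (0, 65/9). Substituting into each constraint, equality holds for C2 and C5; the remaining constraints have slack.

C2 and C5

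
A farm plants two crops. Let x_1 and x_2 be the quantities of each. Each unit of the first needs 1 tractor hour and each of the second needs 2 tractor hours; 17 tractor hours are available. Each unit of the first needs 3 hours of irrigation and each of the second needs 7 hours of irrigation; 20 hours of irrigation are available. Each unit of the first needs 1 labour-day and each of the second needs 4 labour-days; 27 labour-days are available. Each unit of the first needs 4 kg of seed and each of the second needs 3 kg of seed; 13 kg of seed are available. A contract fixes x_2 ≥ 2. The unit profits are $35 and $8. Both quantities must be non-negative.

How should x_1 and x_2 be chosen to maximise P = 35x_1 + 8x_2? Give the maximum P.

Feasible corners and P = 35x_1 + 8x_2:
  (0, 20/7) → P = 160/7
  (0, 2) → P = 16
  (31/19, 41/19) → P = 1413/19
  (7/4, 2) → P = 309/4

The optimum lies where 4x_1 + 3x_2 = 13 and x_2 = 2.
Solving simultaneously gives x_1 = 7/4, x_2 = 2.

x_1 = 7/4, x_2 = 2, maximum P = 309/4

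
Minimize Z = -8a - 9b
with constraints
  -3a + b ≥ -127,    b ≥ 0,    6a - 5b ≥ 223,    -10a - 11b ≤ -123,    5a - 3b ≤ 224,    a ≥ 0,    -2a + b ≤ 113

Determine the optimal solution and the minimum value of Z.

a = 412/9, b = 31/3, minimum Z = -4133/9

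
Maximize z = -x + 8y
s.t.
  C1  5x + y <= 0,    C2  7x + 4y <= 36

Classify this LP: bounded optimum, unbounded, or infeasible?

unbounded

From the feasible point (-36/13, 180/13), moving in the direction (-4, 7) keeps every constraint satisfied while z increases without bound.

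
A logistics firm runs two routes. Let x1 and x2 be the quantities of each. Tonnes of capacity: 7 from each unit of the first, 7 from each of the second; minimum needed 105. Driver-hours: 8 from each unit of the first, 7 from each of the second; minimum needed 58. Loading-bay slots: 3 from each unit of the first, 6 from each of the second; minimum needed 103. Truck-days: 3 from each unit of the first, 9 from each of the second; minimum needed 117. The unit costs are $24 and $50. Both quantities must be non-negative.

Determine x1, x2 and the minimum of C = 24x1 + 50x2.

Vertices and C = 24x1 + 50x2:
  (0, 103/6) → C = 2575/3
  (39, 0) → C = 936
  (25, 14/3) → C = 2500/3
The feasible region is unbounded (it extends along (0, 1), (1, 0)), but C strictly increases along every unbounded feasible direction, so there is no improving ray and the minimum is attained at a vertex.

x1 = 25, x2 = 14/3, minimum C = 2500/3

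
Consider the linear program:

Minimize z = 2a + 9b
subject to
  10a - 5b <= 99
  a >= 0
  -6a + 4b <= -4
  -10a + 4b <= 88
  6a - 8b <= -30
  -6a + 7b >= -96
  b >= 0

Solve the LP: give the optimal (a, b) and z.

Extreme points and z = 2a + 9b:
  (188/5, 277/5) → z = 2869/5
  (471/25, 447/25) → z = 993/5
  (19/3, 17/2) → z = 535/6

At the optimal vertex, -6a + 4b = -4 and 6a - 8b = -30.
Solving simultaneously gives a = 19/3, b = 17/2.

a = 19/3, b = 17/2, minimum z = 535/6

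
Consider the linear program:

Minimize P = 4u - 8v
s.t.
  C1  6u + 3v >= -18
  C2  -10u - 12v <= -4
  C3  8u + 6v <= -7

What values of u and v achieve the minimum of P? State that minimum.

Corner points and P = 4u - 8v:
  (-38/7, 34/7) → P = -424/7
  (-29/4, 17/2) → P = -97
  (-3, 17/6) → P = -104/3

u = -29/4, v = 17/2, minimum P = -97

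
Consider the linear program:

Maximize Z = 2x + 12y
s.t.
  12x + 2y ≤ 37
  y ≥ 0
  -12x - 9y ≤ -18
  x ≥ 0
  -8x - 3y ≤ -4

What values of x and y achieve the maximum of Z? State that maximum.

Corner points and Z = 2x + 12y:
  (37/12, 0) → Z = 37/6
  (0, 37/2) → Z = 222
  (3/2, 0) → Z = 3
  (0, 2) → Z = 24

The optimum lies where 12x + 2y = 37 and x = 0.
Solving simultaneously gives x = 0, y = 37/2.

x = 0, y = 37/2, maximum Z = 222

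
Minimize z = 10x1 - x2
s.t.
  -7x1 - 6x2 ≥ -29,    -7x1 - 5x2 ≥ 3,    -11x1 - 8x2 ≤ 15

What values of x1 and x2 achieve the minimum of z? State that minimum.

x1 = -161/5, x2 = 212/5, minimum z = -1822/5

Extreme points and z = 10x1 - x2:
  (-163/7, 32) → z = -1854/7
  (-161/5, 212/5) → z = -1822/5
  (51, -72) → z = 582

The binding constraints are -7x1 - 6x2 = -29 and -11x1 - 8x2 = 15.
Solving simultaneously gives x1 = -161/5, x2 = 212/5.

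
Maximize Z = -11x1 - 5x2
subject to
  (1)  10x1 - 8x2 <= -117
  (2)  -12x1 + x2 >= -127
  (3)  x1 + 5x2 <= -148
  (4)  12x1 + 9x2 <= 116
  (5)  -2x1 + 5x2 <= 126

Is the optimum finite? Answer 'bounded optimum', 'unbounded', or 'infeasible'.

From the feasible point (-61/2, -47/2), moving in the direction (-8, -10) keeps every constraint satisfied while Z increases without bound.

unbounded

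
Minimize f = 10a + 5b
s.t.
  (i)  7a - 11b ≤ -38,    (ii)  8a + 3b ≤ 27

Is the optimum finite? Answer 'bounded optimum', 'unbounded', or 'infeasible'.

From the feasible point (183/109, 493/109), moving in the direction (-11, -7) keeps every constraint satisfied while f decreases without bound.

unbounded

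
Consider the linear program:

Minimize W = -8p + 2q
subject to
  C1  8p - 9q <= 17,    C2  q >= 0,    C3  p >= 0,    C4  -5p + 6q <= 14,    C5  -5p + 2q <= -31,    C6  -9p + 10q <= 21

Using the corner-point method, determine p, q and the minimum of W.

p = 76, q = 197/3, minimum W = -1430/3

Vertices and W = -8p + 2q:
  (76, 197/3) → W = -1430/3
  (245/29, 163/29) → W = -1634/29
  (107/10, 45/4) → W = -631/10

At the optimal vertex, 8p - 9q = 17 and -5p + 6q = 14.
Solving simultaneously gives p = 76, q = 197/3.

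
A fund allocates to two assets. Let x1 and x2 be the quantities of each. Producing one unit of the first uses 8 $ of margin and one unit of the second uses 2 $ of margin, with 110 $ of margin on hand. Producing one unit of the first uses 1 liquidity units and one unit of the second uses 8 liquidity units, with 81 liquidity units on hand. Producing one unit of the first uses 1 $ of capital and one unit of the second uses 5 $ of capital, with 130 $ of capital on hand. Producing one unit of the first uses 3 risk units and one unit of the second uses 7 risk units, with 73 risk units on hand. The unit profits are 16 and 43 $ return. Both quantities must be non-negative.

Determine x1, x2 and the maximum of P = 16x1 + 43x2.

Feasible corners and P = 16x1 + 43x2:
  (0, 0) → P = 0
  (0, 81/8) → P = 3483/8
  (55/4, 0) → P = 220
  (312/25, 127/25) → P = 10453/25
  (1, 10) → P = 446

The optimum lies where x1 + 8x2 = 81 and 3x1 + 7x2 = 73.
Solving simultaneously gives x1 = 1, x2 = 10.

x1 = 1, x2 = 10, maximum P = 446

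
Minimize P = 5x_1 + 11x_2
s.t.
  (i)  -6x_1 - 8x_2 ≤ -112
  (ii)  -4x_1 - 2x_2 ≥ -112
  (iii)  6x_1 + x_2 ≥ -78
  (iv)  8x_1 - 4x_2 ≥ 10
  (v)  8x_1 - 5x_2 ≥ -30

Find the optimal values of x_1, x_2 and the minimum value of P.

Vertices and P = 5x_1 + 11x_2:
  (168/5, -56/5) → P = 224/5
  (6, 19/2) → P = 269/2
  (117/8, 107/4) → P = 2939/8

x_1 = 168/5, x_2 = -56/5, minimum P = 224/5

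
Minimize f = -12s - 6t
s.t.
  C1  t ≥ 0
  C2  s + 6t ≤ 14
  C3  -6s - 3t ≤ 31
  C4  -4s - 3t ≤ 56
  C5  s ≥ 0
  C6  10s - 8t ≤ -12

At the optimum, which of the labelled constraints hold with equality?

Corner points and f = -12s - 6t:
  (0, 7/3) → f = -14
  (10/17, 38/17) → f = -348/17
  (0, 3/2) → f = -9

The minimum is at (10/17, 38/17). Substituting into each constraint, equality holds for C2 and C6; the remaining constraints have slack.

C2 and C6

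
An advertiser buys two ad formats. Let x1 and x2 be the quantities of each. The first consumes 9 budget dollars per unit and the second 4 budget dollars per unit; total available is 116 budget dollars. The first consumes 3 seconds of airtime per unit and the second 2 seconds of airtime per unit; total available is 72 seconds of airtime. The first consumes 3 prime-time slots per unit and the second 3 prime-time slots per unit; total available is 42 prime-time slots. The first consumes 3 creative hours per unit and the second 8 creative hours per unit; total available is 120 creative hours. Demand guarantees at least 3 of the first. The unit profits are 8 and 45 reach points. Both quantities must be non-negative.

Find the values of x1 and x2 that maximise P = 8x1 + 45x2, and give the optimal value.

Corner points and P = 8x1 + 45x2:
  (116/9, 0) → P = 928/9
  (3, 0) → P = 24
  (12, 2) → P = 186
  (3, 11) → P = 519

x1 = 3, x2 = 11, maximum P = 519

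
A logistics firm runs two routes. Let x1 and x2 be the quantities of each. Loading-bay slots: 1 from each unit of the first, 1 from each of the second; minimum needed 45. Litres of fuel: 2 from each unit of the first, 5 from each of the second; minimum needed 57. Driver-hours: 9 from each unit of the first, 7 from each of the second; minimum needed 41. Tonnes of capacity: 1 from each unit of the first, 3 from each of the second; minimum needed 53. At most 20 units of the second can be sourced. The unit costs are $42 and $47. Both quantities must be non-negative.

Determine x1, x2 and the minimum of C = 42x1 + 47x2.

x1 = 41, x2 = 4, minimum C = 1910

Feasible corners and C = 42x1 + 47x2:
  (53, 0) → C = 2226
  (41, 4) → C = 1910
  (25, 20) → C = 1990
The feasible region is unbounded (it extends along (1, 0)), but C strictly increases along every unbounded feasible direction, so there is no improving ray and the minimum is attained at a vertex.

The binding constraints are x1 + x2 = 45 and x1 + 3x2 = 53.
Solving simultaneously gives x1 = 41, x2 = 4.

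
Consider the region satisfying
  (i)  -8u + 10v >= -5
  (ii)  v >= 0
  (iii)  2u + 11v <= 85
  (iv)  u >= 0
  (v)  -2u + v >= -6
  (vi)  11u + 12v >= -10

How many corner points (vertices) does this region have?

Of the 15 pairwise boundary intersections, those satisfying every inequality are:
  (5/8, 0)
  (55/12, 19/6)
  (0, 0)
  (0, 85/11)
  (151/24, 79/12)

5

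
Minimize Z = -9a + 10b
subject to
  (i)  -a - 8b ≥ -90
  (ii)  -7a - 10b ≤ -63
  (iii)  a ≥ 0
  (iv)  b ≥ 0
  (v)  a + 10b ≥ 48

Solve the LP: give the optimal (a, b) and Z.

a = 90, b = 0, minimum Z = -810

Corner points and Z = -9a + 10b:
  (0, 45/4) → Z = 225/2
  (90, 0) → Z = -810
  (0, 63/10) → Z = 63
  (5/2, 91/20) → Z = 23
  (48, 0) → Z = -432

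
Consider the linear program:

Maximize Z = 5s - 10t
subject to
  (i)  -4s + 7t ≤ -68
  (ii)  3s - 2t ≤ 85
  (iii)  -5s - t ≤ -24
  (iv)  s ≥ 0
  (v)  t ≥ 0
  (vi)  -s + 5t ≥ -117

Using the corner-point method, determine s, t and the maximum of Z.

s = 85/3, t = 0, maximum Z = 425/3

The binding constraints are 3s - 2t = 85 and t = 0.
Solving simultaneously gives s = 85/3, t = 0.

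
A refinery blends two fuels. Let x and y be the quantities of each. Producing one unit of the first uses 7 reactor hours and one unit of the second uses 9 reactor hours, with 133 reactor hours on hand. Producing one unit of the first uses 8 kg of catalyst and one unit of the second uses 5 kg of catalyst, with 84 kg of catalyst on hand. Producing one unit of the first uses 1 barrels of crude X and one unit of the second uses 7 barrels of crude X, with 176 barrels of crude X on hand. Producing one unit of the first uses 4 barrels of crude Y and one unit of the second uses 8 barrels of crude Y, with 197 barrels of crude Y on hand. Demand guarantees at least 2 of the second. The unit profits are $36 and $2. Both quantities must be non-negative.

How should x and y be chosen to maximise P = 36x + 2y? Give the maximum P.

x = 37/4, y = 2, maximum P = 337

Extreme points and P = 36x + 2y:
  (0, 133/9) → P = 266/9
  (0, 2) → P = 4
  (91/37, 476/37) → P = 4228/37
  (37/4, 2) → P = 337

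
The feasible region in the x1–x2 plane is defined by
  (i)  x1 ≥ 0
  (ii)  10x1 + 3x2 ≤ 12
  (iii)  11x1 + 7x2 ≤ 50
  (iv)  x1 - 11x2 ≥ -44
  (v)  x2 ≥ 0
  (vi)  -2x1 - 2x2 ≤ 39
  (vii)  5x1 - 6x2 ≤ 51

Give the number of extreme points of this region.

Pairwise boundary intersections that survive every other constraint:
  (0, 4)
  (0, 0)
  (6/5, 0)

3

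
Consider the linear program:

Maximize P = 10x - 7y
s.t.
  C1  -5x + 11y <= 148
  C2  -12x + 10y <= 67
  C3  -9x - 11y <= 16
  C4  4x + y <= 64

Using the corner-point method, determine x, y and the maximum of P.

x = 144/7, y = -128/7, maximum P = 2336/7

The binding constraints are -9x - 11y = 16 and 4x + y = 64.
Solving simultaneously gives x = 144/7, y = -128/7.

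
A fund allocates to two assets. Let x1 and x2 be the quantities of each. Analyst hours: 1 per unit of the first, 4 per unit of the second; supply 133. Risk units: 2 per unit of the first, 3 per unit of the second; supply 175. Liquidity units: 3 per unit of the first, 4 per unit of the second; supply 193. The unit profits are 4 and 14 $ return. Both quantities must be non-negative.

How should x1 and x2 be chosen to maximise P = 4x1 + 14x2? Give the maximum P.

Extreme points and P = 4x1 + 14x2:
  (0, 0) → P = 0
  (0, 133/4) → P = 931/2
  (193/3, 0) → P = 772/3
  (30, 103/4) → P = 961/2

x1 = 30, x2 = 103/4, maximum P = 961/2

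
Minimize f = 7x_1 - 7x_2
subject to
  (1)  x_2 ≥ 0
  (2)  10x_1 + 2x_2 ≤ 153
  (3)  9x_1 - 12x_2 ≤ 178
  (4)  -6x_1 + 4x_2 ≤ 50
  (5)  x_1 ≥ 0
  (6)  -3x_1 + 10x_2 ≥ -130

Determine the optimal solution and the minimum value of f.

x_1 = 128/13, x_2 = 709/26, minimum f = -3171/26

Extreme points and f = 7x_1 - 7x_2:
  (153/10, 0) → f = 1071/10
  (0, 0) → f = 0
  (128/13, 709/26) → f = -3171/26
  (0, 25/2) → f = -175/2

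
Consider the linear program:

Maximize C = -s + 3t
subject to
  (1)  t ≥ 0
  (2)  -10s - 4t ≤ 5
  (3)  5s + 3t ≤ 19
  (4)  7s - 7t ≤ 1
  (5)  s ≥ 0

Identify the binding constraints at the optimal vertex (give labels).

(3) and (5)

Extreme points and C = -s + 3t:
  (1/7, 0) → C = -1/7
  (0, 0) → C = 0
  (17/7, 16/7) → C = 31/7
  (0, 19/3) → C = 19

The maximum is at (0, 19/3). Substituting into each constraint, equality holds for (3) and (5); the remaining constraints have slack.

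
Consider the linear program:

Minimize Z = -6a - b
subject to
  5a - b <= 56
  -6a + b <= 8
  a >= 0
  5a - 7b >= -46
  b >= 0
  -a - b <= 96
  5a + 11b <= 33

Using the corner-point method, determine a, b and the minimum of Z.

Corner points and Z = -6a - b:
  (0, 0) → Z = 0
  (0, 3) → Z = -3
  (33/5, 0) → Z = -198/5

a = 33/5, b = 0, minimum Z = -198/5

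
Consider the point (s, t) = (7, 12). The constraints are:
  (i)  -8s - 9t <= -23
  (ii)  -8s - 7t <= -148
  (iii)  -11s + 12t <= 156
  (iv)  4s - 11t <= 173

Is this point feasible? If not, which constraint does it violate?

Constraint (ii): -8s - 7t = -140, which is not ≤ -148. All other constraints are satisfied.

not feasible — violates (ii)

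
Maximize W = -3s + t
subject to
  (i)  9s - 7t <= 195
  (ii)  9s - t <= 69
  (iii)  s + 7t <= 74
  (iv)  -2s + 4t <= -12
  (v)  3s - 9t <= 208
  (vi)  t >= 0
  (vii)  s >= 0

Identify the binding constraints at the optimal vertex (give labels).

Corner points and W = -3s + t:
  (132/17, 15/17) → W = -381/17
  (23/3, 0) → W = -23
  (6, 0) → W = -18

The maximum is at (6, 0). Substituting into each constraint, equality holds for (iv) and (vi); the remaining constraints have slack.

(iv) and (vi)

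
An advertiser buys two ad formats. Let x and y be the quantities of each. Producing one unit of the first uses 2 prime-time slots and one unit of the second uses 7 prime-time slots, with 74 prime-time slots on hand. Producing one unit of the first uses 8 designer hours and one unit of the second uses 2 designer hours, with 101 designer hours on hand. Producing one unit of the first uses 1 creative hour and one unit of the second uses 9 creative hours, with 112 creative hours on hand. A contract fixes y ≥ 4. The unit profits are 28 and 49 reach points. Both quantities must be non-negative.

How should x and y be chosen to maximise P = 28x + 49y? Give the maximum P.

Corner points and P = 28x + 49y:
  (0, 74/7) → P = 518
  (0, 4) → P = 196
  (43/4, 15/2) → P = 1337/2
  (93/8, 4) → P = 1043/2

The optimum lies where 2x + 7y = 74 and 8x + 2y = 101.
Solving simultaneously gives x = 43/4, y = 15/2.

x = 43/4, y = 15/2, maximum P = 1337/2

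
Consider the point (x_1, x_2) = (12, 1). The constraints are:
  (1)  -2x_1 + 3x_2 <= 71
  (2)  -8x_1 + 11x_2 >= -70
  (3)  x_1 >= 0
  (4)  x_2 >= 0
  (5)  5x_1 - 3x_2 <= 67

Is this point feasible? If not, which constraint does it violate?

Constraint (2): -8x_1 + 11x_2 = -85, which is not ≥ -70. All other constraints are satisfied.

not feasible — violates (2)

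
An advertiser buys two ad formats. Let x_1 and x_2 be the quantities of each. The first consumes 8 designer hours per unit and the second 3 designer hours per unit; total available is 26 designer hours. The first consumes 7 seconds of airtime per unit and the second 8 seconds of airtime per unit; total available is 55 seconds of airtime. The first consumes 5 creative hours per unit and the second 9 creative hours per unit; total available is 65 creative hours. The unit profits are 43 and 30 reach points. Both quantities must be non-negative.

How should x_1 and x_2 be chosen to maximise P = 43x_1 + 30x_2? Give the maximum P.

Corner points and P = 43x_1 + 30x_2:
  (0, 0) → P = 0
  (0, 55/8) → P = 825/4
  (13/4, 0) → P = 559/4
  (1, 6) → P = 223

x_1 = 1, x_2 = 6, maximum P = 223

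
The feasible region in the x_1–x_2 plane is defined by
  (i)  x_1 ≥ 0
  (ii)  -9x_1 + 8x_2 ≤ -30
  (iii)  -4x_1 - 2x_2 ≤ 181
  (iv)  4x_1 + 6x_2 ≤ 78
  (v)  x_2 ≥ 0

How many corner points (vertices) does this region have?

Of the 10 pairwise boundary intersections, those satisfying every inequality are:
  (402/43, 291/43)
  (10/3, 0)
  (39/2, 0)

3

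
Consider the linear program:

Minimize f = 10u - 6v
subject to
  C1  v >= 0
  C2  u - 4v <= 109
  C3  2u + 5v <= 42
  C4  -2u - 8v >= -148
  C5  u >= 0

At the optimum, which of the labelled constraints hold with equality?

Corner points and f = 10u - 6v:
  (21, 0) → f = 210
  (0, 0) → f = 0
  (0, 42/5) → f = -252/5

The minimum is at (0, 42/5). Substituting into each constraint, equality holds for C3 and C5; the remaining constraints have slack.

C3 and C5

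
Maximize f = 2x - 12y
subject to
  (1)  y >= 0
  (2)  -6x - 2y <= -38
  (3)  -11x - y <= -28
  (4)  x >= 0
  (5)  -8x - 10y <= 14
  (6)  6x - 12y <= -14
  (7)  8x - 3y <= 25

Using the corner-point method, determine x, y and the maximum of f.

x = 82/17, y = 77/17, maximum f = -760/17

Vertices and f = 2x - 12y:
  (9/8, 125/8) → f = -741/4
  (82/17, 77/17) → f = -760/17
  (0, 28) → f = -336
The feasible region is unbounded (it extends along (0, 1), (3, 8)), but f strictly decreases along every unbounded feasible direction, so there is no improving ray and the maximum is attained at a vertex.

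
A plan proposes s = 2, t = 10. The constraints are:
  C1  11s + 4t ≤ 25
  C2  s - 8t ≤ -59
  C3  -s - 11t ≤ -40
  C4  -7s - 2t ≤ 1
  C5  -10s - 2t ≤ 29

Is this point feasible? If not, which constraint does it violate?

Constraint C1: 11s + 4t = 62, which is not ≤ 25. All other constraints are satisfied.

not feasible — violates C1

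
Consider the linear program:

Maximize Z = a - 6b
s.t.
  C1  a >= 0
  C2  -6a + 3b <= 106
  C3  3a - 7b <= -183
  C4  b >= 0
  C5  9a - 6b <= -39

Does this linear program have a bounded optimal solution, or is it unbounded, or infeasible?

bounded optimum

Corner points and Z = a - 6b:
  (0, 106/3) → Z = -212
  (0, 183/7) → Z = -1098/7
  (55/3, 34) → Z = -557/3
The feasible region has finitely many vertices and no improving ray; the maximum is -1098/7 at (0, 183/7).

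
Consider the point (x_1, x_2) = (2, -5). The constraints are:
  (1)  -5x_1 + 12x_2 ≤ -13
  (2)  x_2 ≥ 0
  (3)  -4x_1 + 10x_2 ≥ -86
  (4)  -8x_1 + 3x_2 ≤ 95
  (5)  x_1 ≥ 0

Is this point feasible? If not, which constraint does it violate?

not feasible — violates (2)

Constraint (2): x_2 = -5, which is not ≥ 0. All other constraints are satisfied.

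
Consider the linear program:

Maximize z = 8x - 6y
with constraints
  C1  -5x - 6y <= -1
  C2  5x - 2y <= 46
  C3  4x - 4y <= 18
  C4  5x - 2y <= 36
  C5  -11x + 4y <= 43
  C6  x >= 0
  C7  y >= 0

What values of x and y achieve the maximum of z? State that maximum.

x = 9, y = 9/2, maximum z = 45

Vertices and z = 8x - 6y:
  (0, 1/6) → z = -1
  (1/5, 0) → z = 8/5
  (9, 9/2) → z = 45
  (9/2, 0) → z = 36
  (0, 43/4) → z = -129/2
The feasible region is unbounded (it extends along (4, 11), (2, 5)), but z strictly decreases along every unbounded feasible direction, so there is no improving ray and the maximum is attained at a vertex.

At the optimal vertex, 4x - 4y = 18 and 5x - 2y = 36.
Solving simultaneously gives x = 9, y = 9/2.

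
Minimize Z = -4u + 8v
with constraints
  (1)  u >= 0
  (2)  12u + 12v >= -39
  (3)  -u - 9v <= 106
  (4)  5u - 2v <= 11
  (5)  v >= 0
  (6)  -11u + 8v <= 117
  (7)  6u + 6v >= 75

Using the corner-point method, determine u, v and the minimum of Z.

u = 36/7, v = 103/14, minimum Z = 268/7

The binding constraints are 5u - 2v = 11 and 6u + 6v = 75.
Solving simultaneously gives u = 36/7, v = 103/14.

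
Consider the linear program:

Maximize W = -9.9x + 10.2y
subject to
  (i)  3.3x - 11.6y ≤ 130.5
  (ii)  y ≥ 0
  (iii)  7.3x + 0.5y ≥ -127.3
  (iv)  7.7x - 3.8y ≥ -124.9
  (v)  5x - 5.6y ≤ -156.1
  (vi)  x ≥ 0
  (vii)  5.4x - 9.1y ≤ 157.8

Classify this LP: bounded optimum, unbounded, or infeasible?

unbounded

From the feasible point (0, 1249/38), moving in the direction (3.8, 7.7) keeps every constraint satisfied while W increases without bound.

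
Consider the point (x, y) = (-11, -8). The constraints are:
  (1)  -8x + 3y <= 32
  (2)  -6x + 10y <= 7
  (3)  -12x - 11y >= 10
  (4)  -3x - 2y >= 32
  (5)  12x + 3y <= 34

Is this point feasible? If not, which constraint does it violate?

Constraint (1): -8x + 3y = 64, which is not ≤ 32. All other constraints are satisfied.

not feasible — violates (1)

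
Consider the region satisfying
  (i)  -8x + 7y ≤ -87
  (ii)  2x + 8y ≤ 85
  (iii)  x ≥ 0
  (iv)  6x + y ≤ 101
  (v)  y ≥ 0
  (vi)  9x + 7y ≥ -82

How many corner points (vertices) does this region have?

3

Pairwise boundary intersections that survive every other constraint:
  (397/25, 143/25)
  (87/8, 0)
  (101/6, 0)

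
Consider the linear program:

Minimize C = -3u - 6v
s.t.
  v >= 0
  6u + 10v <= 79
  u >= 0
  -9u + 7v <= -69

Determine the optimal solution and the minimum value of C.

Feasible corners and C = -3u - 6v:
  (79/6, 0) → C = -79/2
  (23/3, 0) → C = -23
  (113/12, 9/4) → C = -167/4

At the optimal vertex, 6u + 10v = 79 and -9u + 7v = -69.
Solving simultaneously gives u = 113/12, v = 9/4.

u = 113/12, v = 9/4, minimum C = -167/4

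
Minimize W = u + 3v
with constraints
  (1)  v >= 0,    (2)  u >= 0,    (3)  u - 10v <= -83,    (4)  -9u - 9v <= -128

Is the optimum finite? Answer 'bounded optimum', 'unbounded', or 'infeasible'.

bounded optimum

Vertices and W = u + 3v:
  (0, 128/9) → W = 128/3
  (533/99, 875/99) → W = 3158/99
The feasible region has finitely many vertices and no improving ray; the minimum is 3158/99 at (533/99, 875/99).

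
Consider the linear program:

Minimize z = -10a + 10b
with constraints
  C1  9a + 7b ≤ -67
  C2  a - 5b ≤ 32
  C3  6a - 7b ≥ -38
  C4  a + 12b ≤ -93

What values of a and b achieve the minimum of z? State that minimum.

Corner points and z = -10a + 10b:
  (-18, -10) → z = 80
  (-81/17, -125/17) → z = -440/17
  (-1107/79, -520/79) → z = 5870/79

a = -81/17, b = -125/17, minimum z = -440/17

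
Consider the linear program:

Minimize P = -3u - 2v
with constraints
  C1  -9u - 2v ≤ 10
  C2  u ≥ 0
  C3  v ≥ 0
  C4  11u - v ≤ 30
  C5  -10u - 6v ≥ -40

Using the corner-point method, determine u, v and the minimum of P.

u = 0, v = 20/3, minimum P = -40/3

Extreme points and P = -3u - 2v:
  (0, 0) → P = 0
  (0, 20/3) → P = -40/3
  (30/11, 0) → P = -90/11
  (55/19, 35/19) → P = -235/19

At the optimal vertex, u = 0 and -10u - 6v = -40.
Solving simultaneously gives u = 0, v = 20/3.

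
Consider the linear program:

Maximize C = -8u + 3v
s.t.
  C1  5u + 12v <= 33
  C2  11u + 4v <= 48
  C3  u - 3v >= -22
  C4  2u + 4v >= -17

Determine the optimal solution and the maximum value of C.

u = -139/10, v = 27/10, maximum C = 1193/10

Corner points and C = -8u + 3v:
  (111/28, 123/112) → C = -3183/112
  (-55/9, 143/27) → C = 583/9
  (65/9, -283/36) → C = -2929/36
  (-139/10, 27/10) → C = 1193/10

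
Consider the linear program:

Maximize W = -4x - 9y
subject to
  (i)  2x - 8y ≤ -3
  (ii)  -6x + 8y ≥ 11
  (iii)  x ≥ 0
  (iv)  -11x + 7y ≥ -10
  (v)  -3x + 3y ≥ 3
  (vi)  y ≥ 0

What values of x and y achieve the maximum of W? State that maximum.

Feasible corners and W = -4x - 9y:
  (0, 11/8) → W = -99/8
  (3/2, 5/2) → W = -57/2
  (17/4, 21/4) → W = -257/4
The feasible region is unbounded (it extends along (0, 1), (7, 11)), but W strictly decreases along every unbounded feasible direction, so there is no improving ray and the maximum is attained at a vertex.

The binding constraints are -6x + 8y = 11 and x = 0.
Solving simultaneously gives x = 0, y = 11/8.

x = 0, y = 11/8, maximum W = -99/8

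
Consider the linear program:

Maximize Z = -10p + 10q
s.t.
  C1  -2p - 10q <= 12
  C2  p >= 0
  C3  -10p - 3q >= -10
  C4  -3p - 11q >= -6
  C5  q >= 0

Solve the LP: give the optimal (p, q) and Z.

The optimum lies where p = 0 and -3p - 11q = -6.
Solving simultaneously gives p = 0, q = 6/11.

p = 0, q = 6/11, maximum Z = 60/11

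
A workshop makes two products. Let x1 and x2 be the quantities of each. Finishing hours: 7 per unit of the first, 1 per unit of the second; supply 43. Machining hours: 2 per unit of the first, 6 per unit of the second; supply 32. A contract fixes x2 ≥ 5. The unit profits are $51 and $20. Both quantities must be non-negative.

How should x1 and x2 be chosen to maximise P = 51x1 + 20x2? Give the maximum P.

The optimum lies where 2x1 + 6x2 = 32 and x2 = 5.
Solving simultaneously gives x1 = 1, x2 = 5.

x1 = 1, x2 = 5, maximum P = 151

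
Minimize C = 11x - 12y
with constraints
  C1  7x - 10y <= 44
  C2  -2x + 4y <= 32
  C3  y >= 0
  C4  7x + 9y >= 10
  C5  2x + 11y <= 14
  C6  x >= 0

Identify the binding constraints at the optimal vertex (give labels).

Extreme points and C = 11x - 12y:
  (44/7, 0) → C = 484/7
  (624/97, 10/97) → C = 6744/97
  (10/7, 0) → C = 110/7
  (0, 10/9) → C = -40/3
  (0, 14/11) → C = -168/11

The minimum is at (0, 14/11). Substituting into each constraint, equality holds for C5 and C6; the remaining constraints have slack.

C5 and C6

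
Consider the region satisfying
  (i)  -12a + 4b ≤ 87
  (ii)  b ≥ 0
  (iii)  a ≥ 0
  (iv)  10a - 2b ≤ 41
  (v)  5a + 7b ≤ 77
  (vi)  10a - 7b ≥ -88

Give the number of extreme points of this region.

Intersecting each pair of boundary lines and keeping only the points that satisfy every inequality leaves:
  (0, 0)
  (41/10, 0)
  (0, 11)
  (441/80, 113/16)

4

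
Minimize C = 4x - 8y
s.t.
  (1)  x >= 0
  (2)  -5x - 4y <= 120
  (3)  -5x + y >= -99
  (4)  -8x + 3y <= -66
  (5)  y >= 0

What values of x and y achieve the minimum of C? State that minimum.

Corner points and C = 4x - 8y:
  (33, 66) → C = -396
  (99/5, 0) → C = 396/5
  (33/4, 0) → C = 33

The binding constraints are -5x + y = -99 and -8x + 3y = -66.
Solving simultaneously gives x = 33, y = 66.

x = 33, y = 66, minimum C = -396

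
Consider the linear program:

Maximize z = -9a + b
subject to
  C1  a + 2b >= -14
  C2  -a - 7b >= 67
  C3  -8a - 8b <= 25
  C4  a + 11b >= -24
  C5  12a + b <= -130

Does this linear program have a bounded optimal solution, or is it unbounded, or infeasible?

The boundaries -8a - 8b = 25 and 12a + b = -130 meet at (-1015/88, 185/22), but that point violates -a - 7b ≥ 67. Every candidate vertex is excluded by some other constraint, so the feasible region is empty.

infeasible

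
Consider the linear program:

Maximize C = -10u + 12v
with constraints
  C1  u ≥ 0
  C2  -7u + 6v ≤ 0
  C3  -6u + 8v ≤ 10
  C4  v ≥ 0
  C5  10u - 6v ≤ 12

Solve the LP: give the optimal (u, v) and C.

Vertices and C = -10u + 12v:
  (0, 0) → C = 0
  (3, 7/2) → C = 12
  (39/11, 43/11) → C = 126/11
  (6/5, 0) → C = -12

The optimum lies where -7u + 6v = 0 and -6u + 8v = 10.
Solving simultaneously gives u = 3, v = 7/2.

u = 3, v = 7/2, maximum C = 12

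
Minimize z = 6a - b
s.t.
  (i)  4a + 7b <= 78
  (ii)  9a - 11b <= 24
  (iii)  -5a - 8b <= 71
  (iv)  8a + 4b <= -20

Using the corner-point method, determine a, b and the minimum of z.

a = -1121/3, b = 674/3, minimum z = -7400/3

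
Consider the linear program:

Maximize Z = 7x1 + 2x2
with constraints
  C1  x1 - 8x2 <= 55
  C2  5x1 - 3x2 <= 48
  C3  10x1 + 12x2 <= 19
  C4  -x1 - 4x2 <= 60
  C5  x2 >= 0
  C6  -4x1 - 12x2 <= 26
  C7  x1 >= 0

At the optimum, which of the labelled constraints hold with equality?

C3 and C5

Corner points and Z = 7x1 + 2x2:
  (19/10, 0) → Z = 133/10
  (0, 19/12) → Z = 19/6
  (0, 0) → Z = 0

The maximum is at (19/10, 0). Substituting into each constraint, equality holds for C3 and C5; the remaining constraints have slack.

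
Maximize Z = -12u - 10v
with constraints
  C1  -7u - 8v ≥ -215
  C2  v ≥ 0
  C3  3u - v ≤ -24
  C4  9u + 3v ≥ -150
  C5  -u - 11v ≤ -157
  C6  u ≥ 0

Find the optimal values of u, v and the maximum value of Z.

Feasible corners and Z = -12u - 10v:
  (23/31, 813/31) → Z = -8406/31
  (0, 215/8) → Z = -1075/4
  (0, 24) → Z = -240

The optimum lies where 3u - v = -24 and u = 0.
Solving simultaneously gives u = 0, v = 24.

u = 0, v = 24, maximum Z = -240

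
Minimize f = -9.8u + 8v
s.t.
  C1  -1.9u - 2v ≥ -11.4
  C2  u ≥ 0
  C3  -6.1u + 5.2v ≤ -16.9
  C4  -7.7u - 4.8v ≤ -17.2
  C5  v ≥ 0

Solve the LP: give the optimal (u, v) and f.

Corner points and f = -9.8u + 8v:
  (2327/552, 3743/2208) → f = -25531/920
  (6, 0) → f = -294/5
  (169/61, 0) → f = -8281/305

At the optimal vertex, -1.9u - 2v = -11.4 and v = 0.
Solving simultaneously gives u = 6, v = 0.

u = 6, v = 0, minimum f = -58.8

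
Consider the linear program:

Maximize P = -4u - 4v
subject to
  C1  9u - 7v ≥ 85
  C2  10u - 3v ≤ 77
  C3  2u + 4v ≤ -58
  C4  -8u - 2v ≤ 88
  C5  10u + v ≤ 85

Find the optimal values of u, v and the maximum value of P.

u = -5/2, v = -34, maximum P = 146

Vertices and P = -4u - 4v:
  (-33/25, -346/25) → P = 1516/25
  (-223/37, -736/37) → P = 3836/37
  (67/23, -367/23) → P = 1200/23
  (-5/2, -34) → P = 146

At the optimal vertex, 10u - 3v = 77 and -8u - 2v = 88.
Solving simultaneously gives u = -5/2, v = -34.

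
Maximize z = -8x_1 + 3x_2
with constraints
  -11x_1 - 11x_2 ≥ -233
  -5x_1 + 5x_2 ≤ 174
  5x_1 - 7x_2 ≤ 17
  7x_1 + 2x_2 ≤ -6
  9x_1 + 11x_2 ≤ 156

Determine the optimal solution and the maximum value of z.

x_1 = -1303/10, x_2 = -191/2, maximum z = 7559/10

Extreme points and z = -8x_1 + 3x_2:
  (-1303/10, -191/2) → z = 7559/10
  (-567/50, 1173/50) → z = 1611/10
  (-8/59, -149/59) → z = -383/59
  (-378/59, 1146/59) → z = 6462/59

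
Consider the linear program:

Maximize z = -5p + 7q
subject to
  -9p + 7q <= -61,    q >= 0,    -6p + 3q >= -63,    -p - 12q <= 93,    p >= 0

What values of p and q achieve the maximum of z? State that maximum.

p = 86/5, q = 67/5, maximum z = 39/5

Feasible corners and z = -5p + 7q:
  (61/9, 0) → z = -305/9
  (86/5, 67/5) → z = 39/5
  (21/2, 0) → z = -105/2

At the optimal vertex, -9p + 7q = -61 and -6p + 3q = -63.
Solving simultaneously gives p = 86/5, q = 67/5.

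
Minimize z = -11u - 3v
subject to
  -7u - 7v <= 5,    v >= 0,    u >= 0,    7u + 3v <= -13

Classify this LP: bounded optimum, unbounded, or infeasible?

infeasible

The boundaries -7u - 7v = 5 and 7u + 3v = -13 meet at (-19/7, 2), but that point violates u ≥ 0. Every candidate vertex is excluded by some other constraint, so the feasible region is empty.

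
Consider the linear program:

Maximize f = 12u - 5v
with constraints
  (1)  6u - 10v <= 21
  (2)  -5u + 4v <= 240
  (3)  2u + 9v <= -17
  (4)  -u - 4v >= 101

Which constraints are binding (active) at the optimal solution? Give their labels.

Extreme points and f = 12u - 5v:
  (-1242/13, -1545/26) → f = -22083/26
  (-463/17, -627/34) → f = -7977/34
  (-341/6, -265/24) → f = -15043/24

The maximum is at (-463/17, -627/34). Substituting into each constraint, equality holds for (1) and (4); the remaining constraints have slack.

(1) and (4)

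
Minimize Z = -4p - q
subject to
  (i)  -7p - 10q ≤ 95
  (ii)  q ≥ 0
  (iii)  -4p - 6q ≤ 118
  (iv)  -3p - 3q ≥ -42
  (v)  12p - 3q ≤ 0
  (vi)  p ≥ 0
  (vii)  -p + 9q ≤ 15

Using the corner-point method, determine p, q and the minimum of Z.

p = 3/7, q = 12/7, minimum Z = -24/7

Corner points and Z = -4p - q:
  (0, 0) → Z = 0
  (3/7, 12/7) → Z = -24/7
  (0, 5/3) → Z = -5/3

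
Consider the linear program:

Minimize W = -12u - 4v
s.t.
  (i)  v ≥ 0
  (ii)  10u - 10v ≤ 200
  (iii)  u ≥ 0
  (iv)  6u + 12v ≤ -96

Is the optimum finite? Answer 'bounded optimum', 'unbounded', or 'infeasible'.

infeasible

The boundaries v = 0 and 10u - 10v = 200 meet at (20, 0), but that point violates 6u + 12v ≤ -96. Every candidate vertex is excluded by some other constraint, so the feasible region is empty.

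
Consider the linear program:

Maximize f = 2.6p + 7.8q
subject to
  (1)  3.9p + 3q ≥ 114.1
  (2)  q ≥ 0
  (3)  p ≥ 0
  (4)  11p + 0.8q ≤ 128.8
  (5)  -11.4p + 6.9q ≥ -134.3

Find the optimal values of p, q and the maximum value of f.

Extreme points and f = 2.6p + 7.8q:
  (0, 1141/30) → f = 14833/50
  (7378/747, 37639/1494) → f = 1659749/7470
  (0, 161) → f = 6279/5

p = 0, q = 161, maximum f = 1255.8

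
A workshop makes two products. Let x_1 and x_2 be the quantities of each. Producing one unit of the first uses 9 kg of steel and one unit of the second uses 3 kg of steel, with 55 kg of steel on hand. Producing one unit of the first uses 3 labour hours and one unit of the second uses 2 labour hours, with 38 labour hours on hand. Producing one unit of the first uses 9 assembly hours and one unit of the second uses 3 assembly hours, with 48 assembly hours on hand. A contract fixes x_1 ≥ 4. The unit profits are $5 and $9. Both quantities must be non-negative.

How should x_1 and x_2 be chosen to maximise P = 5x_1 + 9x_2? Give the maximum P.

Corner points and P = 5x_1 + 9x_2:
  (16/3, 0) → P = 80/3
  (4, 0) → P = 20
  (4, 4) → P = 56

The binding constraints are 9x_1 + 3x_2 = 48 and x_1 = 4.
Solving simultaneously gives x_1 = 4, x_2 = 4.

x_1 = 4, x_2 = 4, maximum P = 56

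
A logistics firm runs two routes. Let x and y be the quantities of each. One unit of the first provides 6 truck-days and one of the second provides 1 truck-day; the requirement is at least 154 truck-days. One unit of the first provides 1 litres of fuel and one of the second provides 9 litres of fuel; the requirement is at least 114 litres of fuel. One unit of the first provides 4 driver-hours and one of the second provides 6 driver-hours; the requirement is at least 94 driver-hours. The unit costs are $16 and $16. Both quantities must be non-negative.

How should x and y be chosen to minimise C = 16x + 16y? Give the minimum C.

x = 24, y = 10, minimum C = 544

The feasible region is unbounded (it extends along (0, 1), (1, 0)), but C strictly increases along every unbounded feasible direction, so there is no improving ray and the minimum is attained at a vertex.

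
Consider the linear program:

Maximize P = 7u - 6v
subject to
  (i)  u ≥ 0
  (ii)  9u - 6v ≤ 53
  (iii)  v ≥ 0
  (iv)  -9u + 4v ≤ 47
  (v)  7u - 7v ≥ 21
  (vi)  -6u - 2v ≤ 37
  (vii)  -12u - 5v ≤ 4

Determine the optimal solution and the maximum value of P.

Extreme points and P = 7u - 6v:
  (53/9, 0) → P = 371/9
  (35/3, 26/3) → P = 89/3
  (3, 0) → P = 21

u = 53/9, v = 0, maximum P = 371/9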